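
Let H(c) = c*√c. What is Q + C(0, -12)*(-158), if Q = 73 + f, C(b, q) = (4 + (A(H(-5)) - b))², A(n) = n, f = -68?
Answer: 17227 + 6320*I*√5 ≈ 17227.0 + 14132.0*I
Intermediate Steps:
H(c) = c^(3/2)
C(b, q) = (4 - b - 5*I*√5)² (C(b, q) = (4 + ((-5)^(3/2) - b))² = (4 + (-5*I*√5 - b))² = (4 + (-b - 5*I*√5))² = (4 - b - 5*I*√5)²)
Q = 5 (Q = 73 - 68 = 5)
Q + C(0, -12)*(-158) = 5 + (4 - 1*0 - 5*I*√5)²*(-158) = 5 + (4 + 0 - 5*I*√5)²*(-158) = 5 + (4 - 5*I*√5)²*(-158) = 5 - 158*(4 - 5*I*√5)²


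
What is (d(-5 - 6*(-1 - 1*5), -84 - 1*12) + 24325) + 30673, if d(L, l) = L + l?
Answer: 54933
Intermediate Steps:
(d(-5 - 6*(-1 - 1*5), -84 - 1*12) + 24325) + 30673 = (((-5 - 6*(-1 - 1*5)) + (-84 - 1*12)) + 24325) + 30673 = (((-5 - 6*(-1 - 5)) + (-84 - 12)) + 24325) + 30673 = (((-5 - 6*(-6)) - 96) + 24325) + 30673 = (((-5 + 36) - 96) + 24325) + 30673 = ((31 - 96) + 24325) + 30673 = (-65 + 24325) + 30673 = 24260 + 30673 = 54933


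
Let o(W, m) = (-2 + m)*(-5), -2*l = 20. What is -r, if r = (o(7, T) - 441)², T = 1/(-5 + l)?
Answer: -1669264/9 ≈ -1.8547e+5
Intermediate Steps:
l = -10 (l = -½*20 = -10)
T = -1/15 (T = 1/(-5 - 10) = 1/(-15) = -1/15 ≈ -0.066667)
o(W, m) = 10 - 5*m
r = 1669264/9 (r = ((10 - 5*(-1/15)) - 441)² = ((10 + ⅓) - 441)² = (31/3 - 441)² = (-1292/3)² = 1669264/9 ≈ 1.8547e+5)
-r = -1*1669264/9 = -1669264/9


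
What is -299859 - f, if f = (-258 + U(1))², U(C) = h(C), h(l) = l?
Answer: -365908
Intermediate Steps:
U(C) = C
f = 66049 (f = (-258 + 1)² = (-257)² = 66049)
-299859 - f = -299859 - 1*66049 = -299859 - 66049 = -365908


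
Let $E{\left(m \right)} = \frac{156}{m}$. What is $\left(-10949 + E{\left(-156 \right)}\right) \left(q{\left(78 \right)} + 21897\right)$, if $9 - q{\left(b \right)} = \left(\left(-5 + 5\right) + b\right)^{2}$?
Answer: $-173250900$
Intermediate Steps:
$q{\left(b \right)} = 9 - b^{2}$ ($q{\left(b \right)} = 9 - \left(\left(-5 + 5\right) + b\right)^{2} = 9 - \left(0 + b\right)^{2} = 9 - b^{2}$)
$\left(-10949 + E{\left(-156 \right)}\right) \left(q{\left(78 \right)} + 21897\right) = \left(-10949 + \frac{156}{-156}\right) \left(\left(9 - 78^{2}\right) + 21897\right) = \left(-10949 + 156 \left(- \frac{1}{156}\right)\right) \left(\left(9 - 6084\right) + 21897\right) = \left(-10949 - 1\right) \left(\left(9 - 6084\right) + 21897\right) = - 10950 \left(-6075 + 21897\right) = \left(-10950\right) 15822 = -173250900$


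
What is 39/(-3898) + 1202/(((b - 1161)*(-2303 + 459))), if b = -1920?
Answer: -27110975/2768244609 ≈ -0.0097936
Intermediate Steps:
39/(-3898) + 1202/(((b - 1161)*(-2303 + 459))) = 39/(-3898) + 1202/(((-1920 - 1161)*(-2303 + 459))) = 39*(-1/3898) + 1202/((-3081*(-1844))) = -39/3898 + 1202/5681364 = -39/3898 + 1202*(1/5681364) = -39/3898 + 601/2840682 = -27110975/2768244609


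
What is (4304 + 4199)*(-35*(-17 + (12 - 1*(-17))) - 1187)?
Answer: -13664321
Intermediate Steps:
(4304 + 4199)*(-35*(-17 + (12 - 1*(-17))) - 1187) = 8503*(-35*(-17 + (12 + 17)) - 1187) = 8503*(-35*(-17 + 29) - 1187) = 8503*(-35*12 - 1187) = 8503*(-420 - 1187) = 8503*(-1607) = -13664321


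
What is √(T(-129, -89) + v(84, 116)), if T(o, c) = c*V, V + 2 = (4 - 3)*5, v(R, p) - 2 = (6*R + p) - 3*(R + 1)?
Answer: 10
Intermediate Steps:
v(R, p) = -1 + p + 3*R (v(R, p) = 2 + ((6*R + p) - 3*(R + 1)) = 2 + ((p + 6*R) - 3*(1 + R)) = 2 + ((p + 6*R) + (-3 - 3*R)) = 2 + (-3 + p + 3*R) = -1 + p + 3*R)
V = 3 (V = -2 + (4 - 3)*5 = -2 + 1*5 = -2 + 5 = 3)
T(o, c) = 3*c (T(o, c) = c*3 = 3*c)
√(T(-129, -89) + v(84, 116)) = √(3*(-89) + (-1 + 116 + 3*84)) = √(-267 + (-1 + 116 + 252)) = √(-267 + 367) = √100 = 10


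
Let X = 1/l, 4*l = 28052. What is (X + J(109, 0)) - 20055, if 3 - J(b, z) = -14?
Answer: -140526493/7013 ≈ -20038.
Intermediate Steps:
l = 7013 (l = (¼)*28052 = 7013)
J(b, z) = 17 (J(b, z) = 3 - 1*(-14) = 3 + 14 = 17)
X = 1/7013 ≈ 0.00014259
(X + J(109, 0)) - 20055 = (1/7013 + 17) - 20055 = 119222/7013 - 20055 = -140526493/7013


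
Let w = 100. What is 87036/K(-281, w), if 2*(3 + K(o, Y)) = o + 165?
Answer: -87036/61 ≈ -1426.8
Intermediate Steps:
K(o, Y) = 159/2 + o/2 (K(o, Y) = -3 + (o + 165)/2 = -3 + (165 + o)/2 = -3 + (165/2 + o/2) = 159/2 + o/2)
87036/K(-281, w) = 87036/(159/2 + (1/2)*(-281)) = 87036/(159/2 - 281/2) = 87036/(-61) = 87036*(-1/61) = -87036/61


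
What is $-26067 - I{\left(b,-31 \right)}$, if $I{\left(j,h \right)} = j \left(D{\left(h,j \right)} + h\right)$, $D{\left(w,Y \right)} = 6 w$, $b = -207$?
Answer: $-70986$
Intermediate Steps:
$I{\left(j,h \right)} = 7 h j$ ($I{\left(j,h \right)} = j \left(6 h + h\right) = j 7 h = 7 h j$)
$-26067 - I{\left(b,-31 \right)} = -26067 - 7 \left(-31\right) \left(-207\right) = -26067 - 44919 = -70986$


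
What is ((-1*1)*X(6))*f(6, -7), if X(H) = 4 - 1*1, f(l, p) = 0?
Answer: 0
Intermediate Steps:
X(H) = 3 (X(H) = 4 - 1 = 3)
((-1*1)*X(6))*f(6, -7) = (-1*1*3)*0 = -1*3*0 = -3*0 = 0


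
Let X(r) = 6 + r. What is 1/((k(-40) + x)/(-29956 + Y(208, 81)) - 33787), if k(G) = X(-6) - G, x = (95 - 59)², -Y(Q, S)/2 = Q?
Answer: -7593/256545025 ≈ -2.9597e-5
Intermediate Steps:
Y(Q, S) = -2*Q
x = 1296 (x = 36² = 1296)
k(G) = -G (k(G) = (6 - 6) - G = 0 - G = -G)
1/((k(-40) + x)/(-29956 + Y(208, 81)) - 33787) = 1/((-1*(-40) + 1296)/(-29956 - 2*208) - 33787) = 1/((40 + 1296)/(-29956 - 416) - 33787) = 1/(1336/(-30372) - 33787) = 1/(1336*(-1/30372) - 33787) = 1/(-334/7593 - 33787) = 1/(-256545025/7593) = -7593/256545025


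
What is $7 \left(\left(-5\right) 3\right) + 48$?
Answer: $-57$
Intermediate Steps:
$7 \left(\left(-5\right) 3\right) + 48 = 7 \left(-15\right) + 48 = -105 + 48 = -57$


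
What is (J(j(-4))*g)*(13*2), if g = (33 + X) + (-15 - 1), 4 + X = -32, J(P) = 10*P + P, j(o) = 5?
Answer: -27170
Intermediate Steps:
J(P) = 11*P
X = -36 (X = -4 - 32 = -36)
g = -19 (g = (33 - 36) + (-15 - 1) = -3 - 16 = -19)
(J(j(-4))*g)*(13*2) = ((11*5)*(-19))*(13*2) = (55*(-19))*26 = -1045*26 = -27170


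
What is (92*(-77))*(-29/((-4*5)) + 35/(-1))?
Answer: 1188341/5 ≈ 2.3767e+5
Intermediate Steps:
(92*(-77))*(-29/((-4*5)) + 35/(-1)) = -7084*(-29/(-20) + 35*(-1)) = -7084*(-29*(-1/20) - 35) = -7084*(29/20 - 35) = -7084*(-671/20) = 1188341/5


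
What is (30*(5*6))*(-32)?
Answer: -28800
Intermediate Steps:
(30*(5*6))*(-32) = (30*30)*(-32) = 900*(-32) = -28800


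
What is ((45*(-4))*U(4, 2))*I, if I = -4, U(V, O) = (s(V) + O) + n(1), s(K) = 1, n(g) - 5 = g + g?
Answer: 7200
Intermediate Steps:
n(g) = 5 + 2*g (n(g) = 5 + (g + g) = 5 + 2*g)
U(V, O) = 8 + O (U(V, O) = (1 + O) + (5 + 2*1) = (1 + O) + (5 + 2) = (1 + O) + 7 = 8 + O)
((45*(-4))*U(4, 2))*I = ((45*(-4))*(8 + 2))*(-4) = -180*10*(-4) = -1800*(-4) = 7200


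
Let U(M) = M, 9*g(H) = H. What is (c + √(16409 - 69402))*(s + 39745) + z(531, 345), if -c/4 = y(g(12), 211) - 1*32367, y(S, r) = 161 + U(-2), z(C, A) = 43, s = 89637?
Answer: 16668541867 + 129382*I*√52993 ≈ 1.6669e+10 + 2.9784e+7*I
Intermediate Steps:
g(H) = H/9
y(S, r) = 159 (y(S, r) = 161 - 2 = 159)
c = 128832 (c = -4*(159 - 1*32367) = -4*(159 - 32367) = -4*(-32208) = 128832)
(c + √(16409 - 69402))*(s + 39745) + z(531, 345) = (128832 + √(16409 - 69402))*(89637 + 39745) + 43 = (128832 + √(-52993))*129382 + 43 = (128832 + I*√52993)*129382 + 43 = (16668541824 + 129382*I*√52993) + 43 = 16668541867 + 129382*I*√52993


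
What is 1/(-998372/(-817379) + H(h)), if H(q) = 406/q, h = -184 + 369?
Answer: 151215115/516554694 ≈ 0.29274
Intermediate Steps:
h = 185
1/(-998372/(-817379) + H(h)) = 1/(-998372/(-817379) + 406/185) = 1/(-998372*(-1/817379) + 406*(1/185)) = 1/(998372/817379 + 406/185) = 1/(516554694/151215115) = 151215115/516554694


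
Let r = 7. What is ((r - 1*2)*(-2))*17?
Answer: -170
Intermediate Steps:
((r - 1*2)*(-2))*17 = ((7 - 1*2)*(-2))*17 = ((7 - 2)*(-2))*17 = (5*(-2))*17 = -10*17 = -170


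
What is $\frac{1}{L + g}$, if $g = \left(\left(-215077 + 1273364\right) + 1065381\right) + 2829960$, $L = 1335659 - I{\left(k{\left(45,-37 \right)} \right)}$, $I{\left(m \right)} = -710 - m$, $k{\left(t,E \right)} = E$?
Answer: $\frac{1}{6289960} \approx 1.5898 \cdot 10^{-7}$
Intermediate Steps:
$L = 1336332$ ($L = 1335659 - \left(-710 - -37\right) = 1335659 - \left(-710 + 37\right) = 1335659 - -673 = 1335659 + 673 = 1336332$)
$g = 4953628$ ($g = \left(1058287 + 1065381\right) + 2829960 = 2123668 + 2829960 = 4953628$)
$\frac{1}{L + g} = \frac{1}{1336332 + 4953628} = \frac{1}{6289960}$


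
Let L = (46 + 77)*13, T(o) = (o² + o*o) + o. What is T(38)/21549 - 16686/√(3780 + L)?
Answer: 266/1959 - 5562*√5379/1793 ≈ -227.37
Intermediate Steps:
T(o) = o + 2*o² (T(o) = (o² + o²) + o = 2*o² + o = o + 2*o²)
L = 1599 (L = 123*13 = 1599)
T(38)/21549 - 16686/√(3780 + L) = (38*(1 + 2*38))/21549 - 16686/√(3780 + 1599) = (38*(1 + 76))*(1/21549) - 16686*√5379/5379 = (38*77)*(1/21549) - 5562*√5379/1793 = 2926*(1/21549) - 5562*√5379/1793 = 266/1959 - 5562*√5379/1793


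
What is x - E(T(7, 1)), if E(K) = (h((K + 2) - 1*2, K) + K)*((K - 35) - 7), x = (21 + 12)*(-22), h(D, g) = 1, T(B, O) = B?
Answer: -446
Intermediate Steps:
x = -726 (x = 33*(-22) = -726)
E(K) = (1 + K)*(-42 + K) (E(K) = (1 + K)*((K - 35) - 7) = (1 + K)*((-35 + K) - 7) = (1 + K)*(-42 + K))
x - E(T(7, 1)) = -726 - (-42 + 7² - 41*7) = -726 - (-42 + 49 - 287) = -726 - 1*(-280) = -726 + 280 = -446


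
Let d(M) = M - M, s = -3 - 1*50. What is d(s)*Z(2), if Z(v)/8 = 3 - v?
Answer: 0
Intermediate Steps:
s = -53 (s = -3 - 50 = -53)
Z(v) = 24 - 8*v (Z(v) = 8*(3 - v) = 24 - 8*v)
d(M) = 0
d(s)*Z(2) = 0*(24 - 8*2) = 0*(24 - 16) = 0*8 = 0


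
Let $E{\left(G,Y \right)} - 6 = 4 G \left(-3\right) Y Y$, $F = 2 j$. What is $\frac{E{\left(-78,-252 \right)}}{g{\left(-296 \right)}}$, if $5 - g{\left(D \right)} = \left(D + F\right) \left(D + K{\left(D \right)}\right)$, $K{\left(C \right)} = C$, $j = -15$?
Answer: $- \frac{483250}{1569} \approx -308.0$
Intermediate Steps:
$F = -30$ ($F = 2 \left(-15\right) = -30$)
$g{\left(D \right)} = 5 - 2 D \left(-30 + D\right)$ ($g{\left(D \right)} = 5 - \left(D - 30\right) \left(D + D\right) = 5 - \left(-30 + D\right) 2 D = 5 - 2 D \left(-30 + D\right)$)
$E{\left(G,Y \right)} = 6 - 12 G Y^{2}$ ($E{\left(G,Y \right)} = 6 + 4 G \left(-3\right) Y Y = 6 + - 12 G Y Y = 6 - 12 G Y^{2}$)
$\frac{E{\left(-78,-252 \right)}}{g{\left(-296 \right)}} = \frac{6 - - 936 \left(-252\right)^{2}}{5 - 2 \left(-296\right)^{2} + 60 \left(-296\right)} = \frac{6 - \left(-936\right) 63504}{5 - 175232 - 17760} = \frac{6 + 59439744}{5 - 175232 - 17760} = \frac{59439750}{-192987} = 59439750 \left(- \frac{1}{192987}\right) = - \frac{483250}{1569}$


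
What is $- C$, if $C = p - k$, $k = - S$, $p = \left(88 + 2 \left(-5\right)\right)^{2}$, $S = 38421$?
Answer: $-44505$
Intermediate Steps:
$p = 6084$ ($p = \left(88 - 10\right)^{2} = 78^{2} = 6084$)
$k = -38421$ ($k = \left(-1\right) 38421 = -38421$)
$C = 44505$ ($C = 6084 - -38421 = 6084 + 38421 = 44505$)
$- C = \left(-1\right) 44505 = -44505$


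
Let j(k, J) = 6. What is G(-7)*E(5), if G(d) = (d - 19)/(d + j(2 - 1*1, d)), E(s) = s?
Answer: 130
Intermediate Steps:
G(d) = (-19 + d)/(6 + d) (G(d) = (d - 19)/(d + 6) = (-19 + d)/(6 + d))
G(-7)*E(5) = ((-19 - 7)/(6 - 7))*5 = (-26/(-1))*5 = -1*(-26)*5 = 26*5 = 130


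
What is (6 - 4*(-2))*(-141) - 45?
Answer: -2019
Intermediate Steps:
(6 - 4*(-2))*(-141) - 45 = (6 + 8)*(-141) - 45 = 14*(-141) - 45 = -1974 - 45 = -2019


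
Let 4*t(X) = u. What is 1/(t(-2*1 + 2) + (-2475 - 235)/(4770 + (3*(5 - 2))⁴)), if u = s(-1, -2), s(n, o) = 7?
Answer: 45324/68477 ≈ 0.66189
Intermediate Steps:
u = 7
t(X) = 7/4 (t(X) = (¼)*7 = 7/4)
1/(t(-2*1 + 2) + (-2475 - 235)/(4770 + (3*(5 - 2))⁴)) = 1/(7/4 + (-2475 - 235)/(4770 + (3*(5 - 2))⁴)) = 1/(7/4 - 2710/(4770 + (3*3)⁴)) = 1/(7/4 - 2710/(4770 + 9⁴)) = 1/(7/4 - 2710/(4770 + 6561)) = 1/(7/4 - 2710/11331) = 1/(68477/45324) = 45324/68477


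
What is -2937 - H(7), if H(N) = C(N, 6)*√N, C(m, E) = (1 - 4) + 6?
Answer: -2937 - 3*√7 ≈ -2944.9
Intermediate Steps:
C(m, E) = 3 (C(m, E) = -3 + 6 = 3)
H(N) = 3*√N
-2937 - H(7) = -2937 - 3*√7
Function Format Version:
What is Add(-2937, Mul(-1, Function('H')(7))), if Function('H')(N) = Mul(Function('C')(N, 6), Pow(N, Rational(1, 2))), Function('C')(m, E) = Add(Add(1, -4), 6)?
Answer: Add(-2937, Mul(-3, Pow(7, Rational(1, 2)))) ≈ -2944.9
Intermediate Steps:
Function('C')(m, E) = 3 (Function('C')(m, E) = Add(-3, 6) = 3)
Function('H')(N) = Mul(3, Pow(N, Rational(1, 2)))
Add(-2937, Mul(-1, Function('H')(7))) = Add(-2937, Mul(-1, Mul(3, Pow(7, Rational(1, 2))))) = Add(-2937, Mul(-3, Pow(7, Rational(1, 2))))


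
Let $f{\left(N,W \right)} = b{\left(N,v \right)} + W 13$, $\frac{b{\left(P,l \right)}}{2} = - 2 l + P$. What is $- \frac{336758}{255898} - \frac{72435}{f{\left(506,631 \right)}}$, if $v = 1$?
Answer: $- \frac{10818924784}{1178538239} \approx -9.1799$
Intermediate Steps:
$b{\left(P,l \right)} = - 4 l + 2 P$ ($b{\left(P,l \right)} = 2 \left(- 2 l + P\right) = 2 \left(P - 2 l\right) = - 4 l + 2 P$)
$f{\left(N,W \right)} = -4 + 2 N + 13 W$ ($f{\left(N,W \right)} = \left(\left(-4\right) 1 + 2 N\right) + W 13 = \left(-4 + 2 N\right) + 13 W = -4 + 2 N + 13 W$)
$- \frac{336758}{255898} - \frac{72435}{f{\left(506,631 \right)}} = - \frac{336758}{255898} - \frac{72435}{-4 + 2 \cdot 506 + 13 \cdot 631} = \left(-336758\right) \frac{1}{255898} - \frac{72435}{-4 + 1012 + 8203} = - \frac{168379}{127949} - \frac{72435}{9211} = - \frac{10818924784}{1178538239}$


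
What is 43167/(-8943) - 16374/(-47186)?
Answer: -315074230/70330733 ≈ -4.4799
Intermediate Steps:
43167/(-8943) - 16374/(-47186) = 43167*(-1/8943) - 16374*(-1/47186) = -14389/2981 + 8187/23593 = -315074230/70330733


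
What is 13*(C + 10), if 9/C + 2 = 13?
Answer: 1547/11 ≈ 140.64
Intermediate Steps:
C = 9/11 (C = 9/(-2 + 13) = 9/11 ≈ 0.81818)
13*(C + 10) = 13*(9/11 + 10) = 13*(119/11) = 1547/11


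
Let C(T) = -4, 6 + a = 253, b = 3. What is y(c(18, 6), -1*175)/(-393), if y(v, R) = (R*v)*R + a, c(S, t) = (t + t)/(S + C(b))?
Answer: -26497/393 ≈ -67.422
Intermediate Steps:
a = 247 (a = -6 + 253 = 247)
c(S, t) = 2*t/(-4 + S) (c(S, t) = (t + t)/(S - 4) = (2*t)/(-4 + S) = 2*t/(-4 + S))
y(v, R) = 247 + v*R² (y(v, R) = (R*v)*R + 247 = v*R² + 247 = 247 + v*R²)
y(c(18, 6), -1*175)/(-393) = (247 + (2*6/(-4 + 18))*(-1*175)²)/(-393) = (247 + (2*6/14)*(-175)²)*(-1/393) = (247 + (2*6*(1/14))*30625)*(-1/393) = (247 + (6/7)*30625)*(-1/393) = (247 + 26250)*(-1/393) = 26497*(-1/393) = -26497/393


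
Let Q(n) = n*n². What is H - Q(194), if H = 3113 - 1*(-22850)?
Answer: -7275421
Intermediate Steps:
Q(n) = n³
H = 25963 (H = 3113 + 22850 = 25963)
H - Q(194) = 25963 - 1*194³ = 25963 - 1*7301384 = 25963 - 7301384 = -7275421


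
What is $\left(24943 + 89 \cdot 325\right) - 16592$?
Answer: $37276$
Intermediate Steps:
$\left(24943 + 89 \cdot 325\right) - 16592 = \left(24943 + 28925\right) - 16592 = 53868 - 16592 = 37276$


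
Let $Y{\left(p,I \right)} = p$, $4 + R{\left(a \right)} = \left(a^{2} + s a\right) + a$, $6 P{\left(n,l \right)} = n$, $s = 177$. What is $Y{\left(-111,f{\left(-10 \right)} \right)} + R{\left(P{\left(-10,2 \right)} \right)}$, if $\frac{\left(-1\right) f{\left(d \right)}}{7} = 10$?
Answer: $- \frac{3680}{9} \approx -408.89$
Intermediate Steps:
$P{\left(n,l \right)} = \frac{n}{6}$
$f{\left(d \right)} = -70$ ($f{\left(d \right)} = \left(-7\right) 10 = -70$)
$R{\left(a \right)} = -4 + a^{2} + 178 a$ ($R{\left(a \right)} = -4 + \left(\left(a^{2} + 177 a\right) + a\right) = -4 + \left(a^{2} + 178 a\right) = -4 + a^{2} + 178 a$)
$Y{\left(-111,f{\left(-10 \right)} \right)} + R{\left(P{\left(-10,2 \right)} \right)} = -111 + \left(-4 + \left(\frac{1}{6} \left(-10\right)\right)^{2} + 178 \cdot \frac{1}{6} \left(-10\right)\right) = -111 + \left(-4 + \left(- \frac{5}{3}\right)^{2} + 178 \left(- \frac{5}{3}\right)\right) = -111 - \frac{2681}{9} = - \frac{3680}{9}$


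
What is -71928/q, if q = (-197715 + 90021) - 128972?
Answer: 35964/118333 ≈ 0.30392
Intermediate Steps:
q = -236666 (q = -107694 - 128972 = -236666)
-71928/q = -71928/(-236666) = -71928*(-1/236666) = 35964/118333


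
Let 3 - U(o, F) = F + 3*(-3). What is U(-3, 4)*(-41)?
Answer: -328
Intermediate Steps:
U(o, F) = 12 - F (U(o, F) = 3 - (F + 3*(-3)) = 3 - (F - 9) = 3 - (-9 + F) = 3 + (9 - F) = 12 - F)
U(-3, 4)*(-41) = (12 - 1*4)*(-41) = (12 - 4)*(-41) = 8*(-41) = -328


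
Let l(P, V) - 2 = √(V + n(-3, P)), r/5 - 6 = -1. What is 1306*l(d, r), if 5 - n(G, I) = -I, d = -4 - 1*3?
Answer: 2612 + 1306*√23 ≈ 8875.4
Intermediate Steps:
r = 25 (r = 30 + 5*(-1) = 30 - 5 = 25)
d = -7 (d = -4 - 3 = -7)
n(G, I) = 5 + I (n(G, I) = 5 - (-1)*I = 5 + I)
l(P, V) = 2 + √(5 + P + V) (l(P, V) = 2 + √(V + (5 + P)) = 2 + √(5 + P + V))
1306*l(d, r) = 1306*(2 + √(5 - 7 + 25)) = 1306*(2 + √23) = 2612 + 1306*√23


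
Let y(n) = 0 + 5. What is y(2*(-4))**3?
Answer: 125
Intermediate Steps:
y(n) = 5
y(2*(-4))**3 = 5**3 = 125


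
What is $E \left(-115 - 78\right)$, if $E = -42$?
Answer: $8106$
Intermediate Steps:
$E \left(-115 - 78\right) = - 42 \left(-115 - 78\right) = \left(-42\right) \left(-193\right) = 8106$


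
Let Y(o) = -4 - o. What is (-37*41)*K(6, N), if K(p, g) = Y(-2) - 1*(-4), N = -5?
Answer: -3034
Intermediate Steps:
K(p, g) = 2 (K(p, g) = (-4 - 1*(-2)) - 1*(-4) = (-4 + 2) + 4 = -2 + 4 = 2)
(-37*41)*K(6, N) = -37*41*2 = -1517*2 = -3034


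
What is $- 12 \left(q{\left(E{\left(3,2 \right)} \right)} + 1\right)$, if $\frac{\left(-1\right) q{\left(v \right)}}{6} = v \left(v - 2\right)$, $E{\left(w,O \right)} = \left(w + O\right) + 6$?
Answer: $7116$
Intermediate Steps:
$E{\left(w,O \right)} = 6 + O + w$ ($E{\left(w,O \right)} = \left(O + w\right) + 6 = 6 + O + w$)
$q{\left(v \right)} = - 6 v \left(-2 + v\right)$ ($q{\left(v \right)} = - 6 v \left(v - 2\right) = - 6 v \left(-2 + v\right)$)
$- 12 \left(q{\left(E{\left(3,2 \right)} \right)} + 1\right) = - 12 \left(6 \left(6 + 2 + 3\right) \left(2 - \left(6 + 2 + 3\right)\right) + 1\right) = - 12 \left(6 \cdot 11 \left(2 - 11\right) + 1\right) = - 12 \left(6 \cdot 11 \left(-9\right) + 1\right) = - 12 \left(-594 + 1\right) = \left(-12\right) \left(-593\right) = 7116$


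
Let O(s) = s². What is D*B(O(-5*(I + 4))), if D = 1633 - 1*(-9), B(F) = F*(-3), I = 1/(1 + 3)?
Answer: -17795175/8 ≈ -2.2244e+6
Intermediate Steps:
I = ¼ (I = 1/4 = ¼ ≈ 0.25000)
B(F) = -3*F
D = 1642 (D = 1633 + 9 = 1642)
D*B(O(-5*(I + 4))) = 1642*(-3*25*(¼ + 4)²) = 1642*(-3*(-5*17/4)²) = 1642*(-3*(-85/4)²) = 1642*(-3*7225/16) = 1642*(-21675/16) = -17795175/8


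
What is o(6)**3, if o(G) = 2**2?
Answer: 64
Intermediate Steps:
o(G) = 4
o(6)**3 = 4**3 = 64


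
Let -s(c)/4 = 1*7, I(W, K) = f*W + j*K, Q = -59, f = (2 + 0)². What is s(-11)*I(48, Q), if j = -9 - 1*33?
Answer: -74760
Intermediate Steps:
f = 4 (f = 2² = 4)
j = -42 (j = -9 - 33 = -42)
I(W, K) = -42*K + 4*W (I(W, K) = 4*W - 42*K = -42*K + 4*W)
s(c) = -28 (s(c) = -4*7 = -28)
s(-11)*I(48, Q) = -28*(-42*(-59) + 4*48) = -28*(2478 + 192) = -28*2670 = -74760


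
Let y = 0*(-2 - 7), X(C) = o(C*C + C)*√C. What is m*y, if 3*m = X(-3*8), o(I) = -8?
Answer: 0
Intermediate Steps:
X(C) = -8*√C
y = 0 (y = 0*(-9) = 0)
m = -16*I*√6/3 (m = (-8*2*I*√6)/3 = (-16*I*√6)/3 = -16*I*√6/3 ≈ -13.064*I)
m*y = -16*I*√6/3*0 = 0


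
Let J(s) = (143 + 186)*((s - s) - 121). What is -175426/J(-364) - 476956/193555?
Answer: 14967438026/7705230995 ≈ 1.9425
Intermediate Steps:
J(s) = -39809 (J(s) = 329*(0 - 121) = 329*(-121) = -39809)
-175426/J(-364) - 476956/193555 = -175426/(-39809) - 476956/193555 = -175426*(-1/39809) - 476956*1/193555 = 175426/39809 - 476956/193555 = 14967438026/7705230995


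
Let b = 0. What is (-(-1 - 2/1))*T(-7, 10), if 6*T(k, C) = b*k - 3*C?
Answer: -15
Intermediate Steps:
T(k, C) = -C/2 (T(k, C) = (0*k - 3*C)/6 = (0 - 3*C)/6 = (-3*C)/6 = -C/2)
(-(-1 - 2/1))*T(-7, 10) = (-(-1 - 2/1))*(-1/2*10) = -(-1 - 2*1)*(-5) = -(-1 - 2)*(-5) = -1*(-3)*(-5) = 3*(-5) = -15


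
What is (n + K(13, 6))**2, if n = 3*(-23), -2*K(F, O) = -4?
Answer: 4489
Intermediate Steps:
K(F, O) = 2 (K(F, O) = -1/2*(-4) = 2)
n = -69
(n + K(13, 6))**2 = (-69 + 2)**2 = (-67)**2 = 4489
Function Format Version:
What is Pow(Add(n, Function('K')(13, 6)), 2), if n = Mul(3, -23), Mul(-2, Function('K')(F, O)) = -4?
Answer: 4489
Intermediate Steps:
Function('K')(F, O) = 2 (Function('K')(F, O) = Mul(Rational(-1, 2), -4) = 2)
n = -69
Pow(Add(n, Function('K')(13, 6)), 2) = Pow(Add(-69, 2), 2) = Pow(-67, 2) = 4489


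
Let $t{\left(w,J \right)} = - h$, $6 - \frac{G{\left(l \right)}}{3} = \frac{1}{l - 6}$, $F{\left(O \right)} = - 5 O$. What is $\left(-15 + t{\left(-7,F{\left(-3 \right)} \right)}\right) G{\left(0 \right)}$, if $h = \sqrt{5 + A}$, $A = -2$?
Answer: $- \frac{555}{2} - \frac{37 \sqrt{3}}{2} \approx -309.54$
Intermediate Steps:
$h = \sqrt{3}$ ($h = \sqrt{5 - 2} = \sqrt{3} \approx 1.732$)
$G{\left(l \right)} = 18 - \frac{3}{-6 + l}$ ($G{\left(l \right)} = 18 - \frac{3}{l - 6} = 18 - \frac{3}{-6 + l}$)
$t{\left(w,J \right)} = - \sqrt{3}$
$\left(-15 + t{\left(-7,F{\left(-3 \right)} \right)}\right) G{\left(0 \right)} = \left(-15 - \sqrt{3}\right) \frac{3 \left(-37 + 6 \cdot 0\right)}{-6 + 0} = \left(-15 - \sqrt{3}\right) \frac{3 \left(-37 + 0\right)}{-6} = \left(-15 - \sqrt{3}\right) 3 \left(- \frac{1}{6}\right) \left(-37\right) = \left(-15 - \sqrt{3}\right) \frac{37}{2} = - \frac{555}{2} - \frac{37 \sqrt{3}}{2}$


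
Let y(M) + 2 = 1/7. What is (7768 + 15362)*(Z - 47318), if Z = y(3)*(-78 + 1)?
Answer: -1091157750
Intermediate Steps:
y(M) = -13/7 (y(M) = -2 + 1/7 = -2 + ⅐ = -13/7)
Z = 143 (Z = -13*(-78 + 1)/7 = -13/7*(-77) = 143)
(7768 + 15362)*(Z - 47318) = (7768 + 15362)*(143 - 47318) = 23130*(-47175) = -1091157750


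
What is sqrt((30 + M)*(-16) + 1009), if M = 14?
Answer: sqrt(305) ≈ 17.464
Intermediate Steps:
sqrt((30 + M)*(-16) + 1009) = sqrt((30 + 14)*(-16) + 1009) = sqrt(44*(-16) + 1009) = sqrt(-704 + 1009) = sqrt(305)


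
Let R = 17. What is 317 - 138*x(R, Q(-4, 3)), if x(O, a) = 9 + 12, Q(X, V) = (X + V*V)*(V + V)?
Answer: -2581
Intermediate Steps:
Q(X, V) = 2*V*(X + V²) (Q(X, V) = (X + V²)*(2*V) = 2*V*(X + V²))
x(O, a) = 21
317 - 138*x(R, Q(-4, 3)) = 317 - 138*21 = 317 - 2898 = -2581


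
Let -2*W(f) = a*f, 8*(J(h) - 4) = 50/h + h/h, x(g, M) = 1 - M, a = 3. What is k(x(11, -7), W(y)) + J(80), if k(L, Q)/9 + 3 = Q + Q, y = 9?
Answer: -17011/64 ≈ -265.80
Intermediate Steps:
J(h) = 33/8 + 25/(4*h) (J(h) = 4 + (50/h + h/h)/8 = 4 + (50/h + 1)/8 = 4 + (1 + 50/h)/8 = 4 + (⅛ + 25/(4*h)) = 33/8 + 25/(4*h))
W(f) = -3*f/2
k(L, Q) = -27 + 18*Q (k(L, Q) = -27 + 9*(Q + Q) = -27 + 9*(2*Q) = -27 + 18*Q)
k(x(11, -7), W(y)) + J(80) = (-27 + 18*(-3/2*9)) + (⅛)*(50 + 33*80)/80 = (-27 + 18*(-27/2)) + (⅛)*(1/80)*(50 + 2640) = (-27 - 243) + (⅛)*(1/80)*2690 = -270 + 269/64 = -17011/64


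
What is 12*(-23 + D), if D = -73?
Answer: -1152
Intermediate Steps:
12*(-23 + D) = 12*(-23 - 73) = 12*(-96) = -1152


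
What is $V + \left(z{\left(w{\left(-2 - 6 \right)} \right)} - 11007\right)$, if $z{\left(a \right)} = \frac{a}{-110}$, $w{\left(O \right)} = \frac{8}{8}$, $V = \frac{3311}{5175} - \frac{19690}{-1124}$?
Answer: $- \frac{175776844279}{15995925} \approx -10989.0$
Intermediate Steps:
$V = \frac{52808657}{2908350}$ ($V = 3311 \cdot \frac{1}{5175} - - \frac{9845}{562} = \frac{3311}{5175} + \frac{9845}{562} = \frac{52808657}{2908350} \approx 18.158$)
$w{\left(O \right)} = 1$ ($w{\left(O \right)} = 8 \cdot \frac{1}{8} = 1$)
$z{\left(a \right)} = - \frac{a}{110}$ ($z{\left(a \right)} = a \left(- \frac{1}{110}\right) = - \frac{a}{110}$)
$V + \left(z{\left(w{\left(-2 - 6 \right)} \right)} - 11007\right) = \frac{52808657}{2908350} - \frac{1210771}{110} = - \frac{175776844279}{15995925}$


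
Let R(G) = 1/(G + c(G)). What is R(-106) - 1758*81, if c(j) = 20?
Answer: -12246229/86 ≈ -1.4240e+5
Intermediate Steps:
R(G) = 1/(20 + G) (R(G) = 1/(G + 20) = 1/(20 + G))
R(-106) - 1758*81 = 1/(20 - 106) - 1758*81 = 1/(-86) - 142398 = -1/86 - 142398 = -12246229/86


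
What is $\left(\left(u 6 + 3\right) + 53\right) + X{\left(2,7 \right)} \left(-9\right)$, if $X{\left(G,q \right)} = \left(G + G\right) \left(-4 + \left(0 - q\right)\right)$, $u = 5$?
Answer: $482$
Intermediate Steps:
$X{\left(G,q \right)} = 2 G \left(-4 - q\right)$
$\left(\left(u 6 + 3\right) + 53\right) + X{\left(2,7 \right)} \left(-9\right) = \left(\left(5 \cdot 6 + 3\right) + 53\right) + \left(-2\right) 2 \left(4 + 7\right) \left(-9\right) = \left(\left(30 + 3\right) + 53\right) + \left(-2\right) 2 \cdot 11 \left(-9\right) = \left(33 + 53\right) - -396 = 86 + 396 = 482$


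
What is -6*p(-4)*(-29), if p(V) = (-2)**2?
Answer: 696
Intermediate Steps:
p(V) = 4
-6*p(-4)*(-29) = -6*4*(-29) = -24*(-29) = 696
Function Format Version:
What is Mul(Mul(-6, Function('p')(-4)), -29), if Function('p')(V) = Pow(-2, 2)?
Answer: 696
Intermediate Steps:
Function('p')(V) = 4
Mul(Mul(-6, Function('p')(-4)), -29) = Mul(Mul(-6, 4), -29) = Mul(-24, -29) = 696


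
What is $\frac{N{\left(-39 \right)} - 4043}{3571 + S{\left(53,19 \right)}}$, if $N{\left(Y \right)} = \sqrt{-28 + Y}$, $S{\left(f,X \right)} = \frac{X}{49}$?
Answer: $- \frac{198107}{174998} + \frac{49 i \sqrt{67}}{174998} \approx -1.1321 + 0.0022919 i$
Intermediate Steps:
$S{\left(f,X \right)} = \frac{X}{49}$ ($S{\left(f,X \right)} = X \frac{1}{49} = \frac{X}{49}$)
$\frac{N{\left(-39 \right)} - 4043}{3571 + S{\left(53,19 \right)}} = \frac{\sqrt{-28 - 39} - 4043}{3571 + \frac{1}{49} \cdot 19} = \frac{\sqrt{-67} - 4043}{3571 + \frac{19}{49}} = \frac{i \sqrt{67} - 4043}{\frac{174998}{49}} = \left(-4043 + i \sqrt{67}\right) \frac{49}{174998} = - \frac{198107}{174998} + \frac{49 i \sqrt{67}}{174998}$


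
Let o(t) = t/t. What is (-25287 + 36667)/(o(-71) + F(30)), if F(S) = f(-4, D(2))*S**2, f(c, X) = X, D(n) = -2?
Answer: -11380/1799 ≈ -6.3257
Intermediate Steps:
o(t) = 1
F(S) = -2*S**2
(-25287 + 36667)/(o(-71) + F(30)) = (-25287 + 36667)/(1 - 2*30**2) = 11380/(1 - 2*900) = 11380/(1 - 1800) = 11380/(-1799) = 11380*(-1/1799) = -11380/1799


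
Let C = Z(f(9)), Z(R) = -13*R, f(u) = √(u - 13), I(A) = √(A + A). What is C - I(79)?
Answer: -√158 - 26*I ≈ -12.57 - 26.0*I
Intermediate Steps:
I(A) = √2*√A (I(A) = √(2*A) = √2*√A)
f(u) = √(-13 + u)
C = -26*I (C = -13*√(-13 + 9) = -26*I ≈ -26.0*I)
C - I(79) = -26*I - √2*√79 = -26*I - √158 = -√158 - 26*I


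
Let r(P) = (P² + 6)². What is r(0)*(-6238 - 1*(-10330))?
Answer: 147312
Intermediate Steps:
r(P) = (6 + P²)²
r(0)*(-6238 - 1*(-10330)) = (6 + 0²)²*(-6238 - 1*(-10330)) = (6 + 0)²*(-6238 + 10330) = 6²*4092 = 36*4092 = 147312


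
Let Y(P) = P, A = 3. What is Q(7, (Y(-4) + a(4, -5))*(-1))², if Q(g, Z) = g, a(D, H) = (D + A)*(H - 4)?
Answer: 49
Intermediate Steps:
a(D, H) = (-4 + H)*(3 + D) (a(D, H) = (D + 3)*(H - 4) = (3 + D)*(-4 + H) = (-4 + H)*(3 + D))
Q(7, (Y(-4) + a(4, -5))*(-1))² = 7² = 49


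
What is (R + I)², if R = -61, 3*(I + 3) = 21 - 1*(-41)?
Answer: 16900/9 ≈ 1877.8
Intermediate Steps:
I = 53/3 (I = -3 + (21 - 1*(-41))/3 = -3 + (21 + 41)/3 = -3 + (⅓)*62 = -3 + 62/3 = 53/3 ≈ 17.667)
(R + I)² = (-61 + 53/3)² = (-130/3)² = 16900/9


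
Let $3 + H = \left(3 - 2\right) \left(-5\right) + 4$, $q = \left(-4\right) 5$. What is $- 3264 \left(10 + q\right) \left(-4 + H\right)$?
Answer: $-261120$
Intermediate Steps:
$q = -20$
$H = -4$ ($H = -3 + \left(\left(3 - 2\right) \left(-5\right) + 4\right) = -3 + \left(1 \left(-5\right) + 4\right) = -3 + \left(-5 + 4\right) = -3 - 1 = -4$)
$- 3264 \left(10 + q\right) \left(-4 + H\right) = - 3264 \left(10 - 20\right) \left(-4 - 4\right) = - 3264 \left(\left(-10\right) \left(-8\right)\right) = \left(-3264\right) 80 = -261120$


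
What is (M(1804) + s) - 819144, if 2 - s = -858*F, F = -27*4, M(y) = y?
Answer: -910002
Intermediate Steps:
F = -108
s = -92662 (s = 2 - (-858)*(-108) = 2 - 1*92664 = 2 - 92664 = -92662)
(M(1804) + s) - 819144 = (1804 - 92662) - 819144 = -90858 - 819144 = -910002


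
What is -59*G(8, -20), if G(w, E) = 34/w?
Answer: -1003/4 ≈ -250.75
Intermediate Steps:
-59*G(8, -20) = -2006/8 = -59*17/4 = -1003/4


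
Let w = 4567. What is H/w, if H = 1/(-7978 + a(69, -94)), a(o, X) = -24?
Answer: -1/36545134 ≈ -2.7363e-8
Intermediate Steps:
H = -1/8002 (H = 1/(-7978 - 24) = 1/(-8002) = -1/8002 ≈ -0.00012497)
H/w = -1/8002/4567 = -1/8002*1/4567 = -1/36545134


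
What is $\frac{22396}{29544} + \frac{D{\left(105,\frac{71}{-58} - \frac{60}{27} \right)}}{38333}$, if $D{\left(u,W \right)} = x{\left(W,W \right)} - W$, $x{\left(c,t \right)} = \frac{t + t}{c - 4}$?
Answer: $\frac{36295468879331}{47872478198961} \approx 0.75817$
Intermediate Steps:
$x{\left(c,t \right)} = \frac{2 t}{-4 + c}$
$D{\left(u,W \right)} = - W + \frac{2 W}{-4 + W}$ ($D{\left(u,W \right)} = \frac{2 W}{-4 + W} - W = - W + \frac{2 W}{-4 + W}$)
$\frac{22396}{29544} + \frac{D{\left(105,\frac{71}{-58} - \frac{60}{27} \right)}}{38333} = \frac{22396}{29544} + \frac{\left(\frac{71}{-58} - \frac{60}{27}\right) \frac{1}{-4 + \left(\frac{71}{-58} - \frac{60}{27}\right)} \left(6 - \left(\frac{71}{-58} - \frac{60}{27}\right)\right)}{38333} = 22396 \cdot \frac{1}{29544} + \frac{\left(71 \left(- \frac{1}{58}\right) - \frac{20}{9}\right) \left(6 - \left(71 \left(- \frac{1}{58}\right) - \frac{20}{9}\right)\right)}{-4 + \left(71 \left(- \frac{1}{58}\right) - \frac{20}{9}\right)} \frac{1}{38333} = \frac{5599}{7386} + \frac{\left(- \frac{71}{58} - \frac{20}{9}\right) \left(6 - \left(- \frac{71}{58} - \frac{20}{9}\right)\right)}{-4 - \frac{1799}{522}} \cdot \frac{1}{38333} = \frac{5599}{7386} + - \frac{1799 \left(6 - - \frac{1799}{522}\right)}{522 \left(-4 - \frac{1799}{522}\right)} \frac{1}{38333} = \frac{5599}{7386} + - \frac{1799 \left(6 + \frac{1799}{522}\right)}{522 \left(- \frac{3887}{522}\right)} \frac{1}{38333} = \frac{5599}{7386} + \left(- \frac{1799}{522}\right) \left(- \frac{522}{3887}\right) \frac{4931}{522} \cdot \frac{1}{38333} = \frac{5599}{7386} + \frac{8870869}{2029014} \cdot \frac{1}{38333} = \frac{5599}{7386} + \frac{8870869}{77778193662} = \frac{36295468879331}{47872478198961}$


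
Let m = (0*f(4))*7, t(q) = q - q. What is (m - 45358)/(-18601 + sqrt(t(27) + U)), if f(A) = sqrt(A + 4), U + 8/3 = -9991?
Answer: 1265556237/519010792 + 22679*I*sqrt(89943)/519010792 ≈ 2.4384 + 0.013105*I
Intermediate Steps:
U = -29981/3 (U = -8/3 - 9991 = -29981/3 ≈ -9993.7)
f(A) = sqrt(4 + A)
t(q) = 0
m = 0 (m = (0*sqrt(4 + 4))*7 = (0*sqrt(8))*7 = (0*(2*sqrt(2)))*7 = 0*7 = 0)
(m - 45358)/(-18601 + sqrt(t(27) + U)) = (0 - 45358)/(-18601 + sqrt(0 - 29981/3)) = -45358/(-18601 + sqrt(-29981/3)) = -45358/(-18601 + I*sqrt(89943)/3)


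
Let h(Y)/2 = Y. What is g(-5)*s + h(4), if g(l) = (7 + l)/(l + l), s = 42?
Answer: -⅖ ≈ -0.40000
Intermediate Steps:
h(Y) = 2*Y
g(l) = (7 + l)/(2*l) (g(l) = (7 + l)/((2*l)) = (7 + l)*(1/(2*l)) = (7 + l)/(2*l))
g(-5)*s + h(4) = ((½)*(7 - 5)/(-5))*42 + 2*4 = ((½)*(-⅕)*2)*42 + 8 = -⅕*42 + 8 = -42/5 + 8 = -⅖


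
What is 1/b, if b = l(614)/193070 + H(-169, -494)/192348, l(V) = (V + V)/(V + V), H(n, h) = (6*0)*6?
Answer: 193070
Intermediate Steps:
H(n, h) = 0 (H(n, h) = 0*6 = 0)
l(V) = 1 (l(V) = (2*V)/((2*V)) = (2*V)*(1/(2*V)) = 1)
b = 1/193070 (b = 1/193070 + 0/192348 = 1*(1/193070) + 0*(1/192348) = 1/193070 + 0 = 1/193070 ≈ 5.1795e-6)
1/b = 1/(1/193070) = 193070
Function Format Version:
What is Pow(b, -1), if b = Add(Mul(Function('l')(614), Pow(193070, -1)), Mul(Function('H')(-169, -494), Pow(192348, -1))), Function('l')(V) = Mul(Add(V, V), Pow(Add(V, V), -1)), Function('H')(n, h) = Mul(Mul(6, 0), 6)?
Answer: 193070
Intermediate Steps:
Function('H')(n, h) = 0 (Function('H')(n, h) = Mul(0, 6) = 0)
Function('l')(V) = 1 (Function('l')(V) = Mul(Mul(2, V), Pow(Mul(2, V), -1)) = Mul(Mul(2, V), Mul(Rational(1, 2), Pow(V, -1))) = 1)
b = Rational(1, 193070) (b = Add(Mul(1, Pow(193070, -1)), Mul(0, Pow(192348, -1))) = Add(Mul(1, Rational(1, 193070)), Mul(0, Rational(1, 192348))) = Add(Rational(1, 193070), 0) = Rational(1, 193070) ≈ 5.1795e-6)
Pow(b, -1) = Pow(Rational(1, 193070), -1) = 193070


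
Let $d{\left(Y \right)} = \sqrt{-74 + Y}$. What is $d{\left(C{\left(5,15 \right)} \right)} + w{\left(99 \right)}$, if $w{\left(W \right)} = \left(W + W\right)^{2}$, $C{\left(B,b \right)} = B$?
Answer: $39204 + i \sqrt{69} \approx 39204.0 + 8.3066 i$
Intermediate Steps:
$w{\left(W \right)} = 4 W^{2}$ ($w{\left(W \right)} = \left(2 W\right)^{2} = 4 W^{2}$)
$d{\left(C{\left(5,15 \right)} \right)} + w{\left(99 \right)} = \sqrt{-74 + 5} + 4 \cdot 99^{2} = \sqrt{-69} + 4 \cdot 9801 = i \sqrt{69} + 39204 = 39204 + i \sqrt{69}$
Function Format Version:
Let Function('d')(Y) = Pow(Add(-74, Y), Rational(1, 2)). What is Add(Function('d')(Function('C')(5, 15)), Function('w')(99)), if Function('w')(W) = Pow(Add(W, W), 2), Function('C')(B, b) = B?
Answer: Add(39204, Mul(I, Pow(69, Rational(1, 2)))) ≈ Add(39204., Mul(8.3066, I))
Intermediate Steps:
Function('w')(W) = Mul(4, Pow(W, 2)) (Function('w')(W) = Pow(Mul(2, W), 2) = Mul(4, Pow(W, 2)))
Add(Function('d')(Function('C')(5, 15)), Function('w')(99)) = Add(Pow(Add(-74, 5), Rational(1, 2)), Mul(4, Pow(99, 2))) = Add(Pow(-69, Rational(1, 2)), Mul(4, 9801)) = Add(Mul(I, Pow(69, Rational(1, 2))), 39204) = Add(39204, Mul(I, Pow(69, Rational(1, 2))))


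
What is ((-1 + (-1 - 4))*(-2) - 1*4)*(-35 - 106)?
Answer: -1128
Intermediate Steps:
((-1 + (-1 - 4))*(-2) - 1*4)*(-35 - 106) = ((-1 - 5)*(-2) - 4)*(-141) = (-6*(-2) - 4)*(-141) = (12 - 4)*(-141) = 8*(-141) = -1128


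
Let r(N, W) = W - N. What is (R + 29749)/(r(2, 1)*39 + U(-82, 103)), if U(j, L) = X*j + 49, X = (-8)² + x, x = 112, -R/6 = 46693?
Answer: 250409/14422 ≈ 17.363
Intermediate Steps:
R = -280158 (R = -6*46693 = -280158)
X = 176 (X = (-8)² + 112 = 64 + 112 = 176)
U(j, L) = 49 + 176*j (U(j, L) = 176*j + 49 = 49 + 176*j)
(R + 29749)/(r(2, 1)*39 + U(-82, 103)) = (-280158 + 29749)/((1 - 1*2)*39 + (49 + 176*(-82))) = -250409/((1 - 2)*39 + (49 - 14432)) = -250409/(-1*39 - 14383) = -250409/(-39 - 14383) = -250409/(-14422) = -250409*(-1/14422) = 250409/14422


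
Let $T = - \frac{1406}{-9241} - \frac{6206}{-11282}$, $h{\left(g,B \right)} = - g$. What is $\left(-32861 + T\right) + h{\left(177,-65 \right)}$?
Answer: $- \frac{1722184149209}{52128481} \approx -33037.0$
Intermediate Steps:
$T = \frac{36606069}{52128481}$ ($T = \left(-1406\right) \left(- \frac{1}{9241}\right) - - \frac{3103}{5641} = \frac{1406}{9241} + \frac{3103}{5641} = \frac{36606069}{52128481} \approx 0.70223$)
$\left(-32861 + T\right) + h{\left(177,-65 \right)} = \left(-32861 + \frac{36606069}{52128481}\right) - 177 = - \frac{1712957408072}{52128481} - 177 = - \frac{1722184149209}{52128481}$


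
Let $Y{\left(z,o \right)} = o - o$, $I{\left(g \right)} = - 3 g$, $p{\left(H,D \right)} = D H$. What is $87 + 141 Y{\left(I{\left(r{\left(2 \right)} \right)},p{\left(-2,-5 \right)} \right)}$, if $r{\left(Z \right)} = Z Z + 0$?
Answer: $87$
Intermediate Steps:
$r{\left(Z \right)} = Z^{2}$ ($r{\left(Z \right)} = Z^{2} + 0 = Z^{2}$)
$Y{\left(z,o \right)} = 0$
$87 + 141 Y{\left(I{\left(r{\left(2 \right)} \right)},p{\left(-2,-5 \right)} \right)} = 87 + 141 \cdot 0 = 87 + 0 = 87$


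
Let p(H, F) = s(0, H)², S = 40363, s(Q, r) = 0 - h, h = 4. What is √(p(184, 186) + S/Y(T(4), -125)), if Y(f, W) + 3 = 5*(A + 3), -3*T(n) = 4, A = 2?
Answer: √895730/22 ≈ 43.020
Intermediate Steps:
T(n) = -4/3 (T(n) = -⅓*4 = -4/3)
s(Q, r) = -4 (s(Q, r) = 0 - 1*4 = 0 - 4 = -4)
Y(f, W) = 22 (Y(f, W) = -3 + 5*(2 + 3) = -3 + 5*5 = -3 + 25 = 22)
p(H, F) = 16 (p(H, F) = (-4)² = 16)
√(p(184, 186) + S/Y(T(4), -125)) = √(16 + 40363/22) = √(40715/22) = √895730/22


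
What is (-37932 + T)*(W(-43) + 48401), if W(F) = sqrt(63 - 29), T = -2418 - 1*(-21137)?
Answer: -929928413 - 19213*sqrt(34) ≈ -9.3004e+8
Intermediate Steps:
T = 18719 (T = -2418 + 21137 = 18719)
W(F) = sqrt(34)
(-37932 + T)*(W(-43) + 48401) = (-37932 + 18719)*(sqrt(34) + 48401) = -19213*(48401 + sqrt(34)) = -929928413 - 19213*sqrt(34)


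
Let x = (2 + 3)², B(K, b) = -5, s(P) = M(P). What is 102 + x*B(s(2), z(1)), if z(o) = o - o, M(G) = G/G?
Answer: -23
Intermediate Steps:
M(G) = 1
s(P) = 1
z(o) = 0
x = 25 (x = 5² = 25)
102 + x*B(s(2), z(1)) = 102 + 25*(-5) = 102 - 125 = -23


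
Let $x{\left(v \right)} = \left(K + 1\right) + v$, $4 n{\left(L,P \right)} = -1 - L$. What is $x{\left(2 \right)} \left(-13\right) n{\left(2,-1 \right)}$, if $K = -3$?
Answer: $0$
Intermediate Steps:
$n{\left(L,P \right)} = - \frac{1}{4} - \frac{L}{4}$ ($n{\left(L,P \right)} = \frac{-1 - L}{4} = - \frac{1}{4} - \frac{L}{4}$)
$x{\left(v \right)} = -2 + v$ ($x{\left(v \right)} = \left(-3 + 1\right) + v = -2 + v$)
$x{\left(2 \right)} \left(-13\right) n{\left(2,-1 \right)} = \left(-2 + 2\right) \left(-13\right) \left(- \frac{1}{4} - \frac{1}{2}\right) = 0 \left(-13\right) \left(- \frac{1}{4} - \frac{1}{2}\right) = 0 \left(- \frac{3}{4}\right) = 0$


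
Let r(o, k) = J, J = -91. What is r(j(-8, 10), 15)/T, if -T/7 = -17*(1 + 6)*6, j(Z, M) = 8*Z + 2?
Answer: -13/714 ≈ -0.018207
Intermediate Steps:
j(Z, M) = 2 + 8*Z
r(o, k) = -91
T = 4998 (T = -7*(-17*(1 + 6))*6 = -7*(-17*7)*6 = -(-833)*6 = -7*(-714) = 4998)
r(j(-8, 10), 15)/T = -91/4998 = -91*1/4998 = -13/714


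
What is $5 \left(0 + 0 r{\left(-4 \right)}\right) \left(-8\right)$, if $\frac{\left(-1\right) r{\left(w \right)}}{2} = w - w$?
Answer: $0$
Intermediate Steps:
$r{\left(w \right)} = 0$ ($r{\left(w \right)} = - 2 \left(w - w\right) = \left(-2\right) 0 = 0$)
$5 \left(0 + 0 r{\left(-4 \right)}\right) \left(-8\right) = 5 \left(0 + 0 \cdot 0\right) \left(-8\right) = 5 \left(0 + 0\right) \left(-8\right) = 5 \cdot 0 \left(-8\right) = 0 \left(-8\right) = 0$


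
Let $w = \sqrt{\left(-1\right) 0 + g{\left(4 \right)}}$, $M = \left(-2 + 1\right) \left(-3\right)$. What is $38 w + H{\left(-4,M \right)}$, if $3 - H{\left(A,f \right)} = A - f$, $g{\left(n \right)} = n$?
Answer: $86$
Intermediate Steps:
$M = 3$ ($M = \left(-1\right) \left(-3\right) = 3$)
$H{\left(A,f \right)} = 3 + f - A$ ($H{\left(A,f \right)} = 3 - \left(A - f\right) = 3 + f - A$)
$w = 2$ ($w = \sqrt{\left(-1\right) 0 + 4} = \sqrt{0 + 4} = \sqrt{4} = 2$)
$38 w + H{\left(-4,M \right)} = 38 \cdot 2 + \left(3 + 3 - -4\right) = 76 + \left(3 + 3 + 4\right) = 76 + 10 = 86$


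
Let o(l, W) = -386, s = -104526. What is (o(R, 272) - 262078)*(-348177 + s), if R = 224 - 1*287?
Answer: 118818240192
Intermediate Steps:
R = -63 (R = 224 - 287 = -63)
(o(R, 272) - 262078)*(-348177 + s) = (-386 - 262078)*(-348177 - 104526) = -262464*(-452703) = 118818240192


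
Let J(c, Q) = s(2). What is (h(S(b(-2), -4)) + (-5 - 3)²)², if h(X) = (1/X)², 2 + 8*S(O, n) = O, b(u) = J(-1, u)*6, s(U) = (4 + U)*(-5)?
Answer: 280900000000/68574961 ≈ 4096.3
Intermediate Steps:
s(U) = -20 - 5*U
J(c, Q) = -30 (J(c, Q) = -20 - 5*2 = -20 - 10 = -30)
b(u) = -180 (b(u) = -30*6 = -180)
S(O, n) = -¼ + O/8
h(X) = X⁻²
(h(S(b(-2), -4)) + (-5 - 3)²)² = ((-¼ + (⅛)*(-180))⁻² + (-5 - 3)²)² = ((-¼ - 45/2)⁻² + (-8)²)² = ((-91/4)⁻² + 64)² = (16/8281 + 64)² = (530000/8281)² = 280900000000/68574961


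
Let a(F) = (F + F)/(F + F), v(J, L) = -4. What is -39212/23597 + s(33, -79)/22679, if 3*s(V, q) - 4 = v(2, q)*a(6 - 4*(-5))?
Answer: -39212/23597 ≈ -1.6617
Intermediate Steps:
a(F) = 1 (a(F) = (2*F)/((2*F)) = (2*F)*(1/(2*F)) = 1)
s(V, q) = 0 (s(V, q) = 4/3 + (-4*1)/3 = 4/3 + (⅓)*(-4) = 4/3 - 4/3 = 0)
-39212/23597 + s(33, -79)/22679 = -39212/23597 + 0/22679 = -39212*1/23597 + 0*(1/22679) = -39212/23597 + 0 = -39212/23597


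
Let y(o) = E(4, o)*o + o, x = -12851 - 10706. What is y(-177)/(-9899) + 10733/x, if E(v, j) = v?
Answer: -85398022/233190743 ≈ -0.36622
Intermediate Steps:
x = -23557
y(o) = 5*o (y(o) = 4*o + o = 5*o)
y(-177)/(-9899) + 10733/x = (5*(-177))/(-9899) + 10733/(-23557) = -885*(-1/9899) + 10733*(-1/23557) = 885/9899 - 10733/23557 = -85398022/233190743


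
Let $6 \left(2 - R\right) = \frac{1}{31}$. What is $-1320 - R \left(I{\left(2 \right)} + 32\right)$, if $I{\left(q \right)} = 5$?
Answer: $- \frac{259247}{186} \approx -1393.8$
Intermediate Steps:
$R = \frac{371}{186}$ ($R = 2 - \frac{1}{6 \cdot 31} = 2 - \frac{1}{186} = \frac{371}{186} \approx 1.9946$)
$-1320 - R \left(I{\left(2 \right)} + 32\right) = -1320 - \frac{371 \left(5 + 32\right)}{186} = -1320 - \frac{371}{186} \cdot 37 = -1320 - \frac{13727}{186} = - \frac{259247}{186}$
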